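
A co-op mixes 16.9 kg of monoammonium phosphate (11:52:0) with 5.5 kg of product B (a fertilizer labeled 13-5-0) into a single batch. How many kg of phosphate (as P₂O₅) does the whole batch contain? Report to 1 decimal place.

9.1 kg P₂O₅

P₂O₅ mass = 52%×16.9 + 5%×5.5 = 9.063 kg.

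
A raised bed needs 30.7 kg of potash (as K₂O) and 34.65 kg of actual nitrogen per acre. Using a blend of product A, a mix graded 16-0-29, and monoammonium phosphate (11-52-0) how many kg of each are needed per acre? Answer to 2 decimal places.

105.86 kg product A, 161.02 kg monoammonium phosphate

With a, b = kg per acre of product A and monoammonium phosphate:
K₂O: 0.29·a + 0·b = 30.7
N: 0.16·a + 0.11·b = 34.65
Eliminate b: (row1) − 0/0.11·(row2) → 0.29·a = 30.7, so a = 105.862.
Then b = (34.65 − 0.16·105.862) / 0.11 = 161.019.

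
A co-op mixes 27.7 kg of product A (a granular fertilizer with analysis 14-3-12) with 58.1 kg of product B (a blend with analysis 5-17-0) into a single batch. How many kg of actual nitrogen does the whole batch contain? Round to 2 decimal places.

6.78 kg N

N mass = 14%×27.7 + 5%×58.1 = 6.783 kg.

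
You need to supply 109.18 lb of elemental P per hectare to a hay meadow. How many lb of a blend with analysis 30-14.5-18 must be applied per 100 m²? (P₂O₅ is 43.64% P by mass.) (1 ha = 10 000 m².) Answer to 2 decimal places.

17.25 lb of product per hundred sq m

As P₂O₅: 109.18 / 0.4364 = 250.183 lb per hectare.
Product per hectare = 250.183 / 14.5% = 1725.4 lb.
Convert to per 100 m²: 1725.4 × 0.01 = 17.254 lb.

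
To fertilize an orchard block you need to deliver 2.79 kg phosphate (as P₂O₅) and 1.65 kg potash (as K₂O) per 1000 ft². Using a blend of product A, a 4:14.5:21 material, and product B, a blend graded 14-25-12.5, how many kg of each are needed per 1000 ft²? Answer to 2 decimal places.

Per-1000 ft² balance (a = product A, b = product B):
P₂O₅: 0.145·a + 0.25·b = 2.79
K₂O: 0.21·a + 0.125·b = 1.65
Eliminate b: (row1) − 0.25/0.125·(row2) → -0.275·a = -0.51, so a = 1.85455.
Then b = (1.65 − 0.21·1.85455) / 0.125 = 10.0844.

1.85 kg product A, 10.08 kg product B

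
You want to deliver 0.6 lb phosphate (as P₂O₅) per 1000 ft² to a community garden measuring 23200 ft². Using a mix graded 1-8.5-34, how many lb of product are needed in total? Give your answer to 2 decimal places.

Product per 1000 ft² = 0.6 / 8.5% = 7.05882 lb.
Total product = 7.05882 × 23200 / 1000 = 163.7647 lb.

163.76 lb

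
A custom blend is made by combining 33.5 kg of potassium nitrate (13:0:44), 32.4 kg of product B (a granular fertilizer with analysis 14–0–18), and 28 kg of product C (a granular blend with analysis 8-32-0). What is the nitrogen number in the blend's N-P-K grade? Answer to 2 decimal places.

Total mass = 33.5 + 32.4 + 28 = 93.9 kg.
N mass = 13%×33.5 + 14%×32.4 + 8%×28 = 11.131 kg.
% N = 11.131 / 93.9 = 11.8541%.

11.85% N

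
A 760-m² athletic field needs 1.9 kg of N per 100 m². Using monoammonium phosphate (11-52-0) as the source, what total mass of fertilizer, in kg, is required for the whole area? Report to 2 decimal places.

Product per 100 m² = 1.9 / 11% = 17.2727 kg.
Total product = 17.2727 × 760 / 100 = 131.273 kg.

131.27 kg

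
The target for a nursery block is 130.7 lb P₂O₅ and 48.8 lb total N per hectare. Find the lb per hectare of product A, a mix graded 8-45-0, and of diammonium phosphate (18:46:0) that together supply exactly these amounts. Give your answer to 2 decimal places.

24.39 lb product A, 260.27 lb diammonium phosphate

With a, b = lb per hectare of product A and diammonium phosphate:
P₂O₅: 0.45·a + 0.46·b = 130.7
N: 0.08·a + 0.18·b = 48.8
Eliminate b: (row1) − 0.46/0.18·(row2) → 0.245556·a = 5.98889, so a = 24.3891.
Then b = (48.8 − 0.08·24.3891) / 0.18 = 260.271.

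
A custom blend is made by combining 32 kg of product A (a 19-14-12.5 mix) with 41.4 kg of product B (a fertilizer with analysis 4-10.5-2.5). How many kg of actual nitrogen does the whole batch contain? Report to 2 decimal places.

N mass = 19%×32 + 4%×41.4 = 7.736 kg.

7.74 kg N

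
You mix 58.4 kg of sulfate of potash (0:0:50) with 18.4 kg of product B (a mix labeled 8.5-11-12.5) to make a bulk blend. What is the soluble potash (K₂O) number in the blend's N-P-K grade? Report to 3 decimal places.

41.016% K₂O

Total mass = 58.4 + 18.4 = 76.8 kg.
K₂O mass = 50%×58.4 + 12.5%×18.4 = 31.5 kg.
% K₂O = 31.5 / 76.8 = 41.0156%.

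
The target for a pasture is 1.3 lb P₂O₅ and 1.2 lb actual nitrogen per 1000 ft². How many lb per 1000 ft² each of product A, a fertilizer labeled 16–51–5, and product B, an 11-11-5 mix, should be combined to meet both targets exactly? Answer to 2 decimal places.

0.29 lb product A, 10.49 lb product B

With a, b = lb per 1000 ft² of product A and product B:
P₂O₅: 0.51·a + 0.11·b = 1.3
N: 0.16·a + 0.11·b = 1.2
From row1: a = (1.3 − 0.11·b) / 0.51.
Into row2: 0.16·(1.3 − 0.11·b)/0.51 + 0.11·b = 1.2 → b = 10.4935, a = 0.285714.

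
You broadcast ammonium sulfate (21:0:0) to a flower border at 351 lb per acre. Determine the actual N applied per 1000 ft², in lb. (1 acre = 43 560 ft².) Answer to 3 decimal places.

nitrogen per acre = 351 × 21% = 73.71 lb.
Convert to per 1000 ft²: 73.71 × 0.0229568 = 1.69215 lb.

1.692 lb N per thousand sq ft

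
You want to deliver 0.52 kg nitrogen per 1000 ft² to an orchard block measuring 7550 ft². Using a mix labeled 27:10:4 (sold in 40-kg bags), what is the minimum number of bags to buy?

1 bags

Product per 1000 ft² = 0.52 / 27% = 1.92593 kg.
Total product = 1.92593 × 7550 / 1000 = 14.5407 kg.
Bags = ⌈14.5407 / 40⌉ = 1.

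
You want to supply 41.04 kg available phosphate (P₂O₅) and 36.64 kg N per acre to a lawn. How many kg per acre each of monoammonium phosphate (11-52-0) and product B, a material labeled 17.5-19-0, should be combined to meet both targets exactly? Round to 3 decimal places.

3.144 kg monoammonium phosphate, 207.395 kg product B

Let a = kg of monoammonium phosphate, b = kg of product B (per acre).
P₂O₅: 0.52·a + 0.19·b = 41.04
N: 0.11·a + 0.175·b = 36.64
Solving simultaneously: a = 3.14408, b = 207.3951.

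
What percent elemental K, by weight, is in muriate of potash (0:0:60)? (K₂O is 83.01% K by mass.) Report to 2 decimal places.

%K = 60 × 0.8301 = 49.806%.

49.81% K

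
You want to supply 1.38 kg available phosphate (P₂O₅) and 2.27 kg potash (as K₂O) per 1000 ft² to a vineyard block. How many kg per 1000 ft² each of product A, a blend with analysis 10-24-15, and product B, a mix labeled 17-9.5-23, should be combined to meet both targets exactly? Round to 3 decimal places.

With a, b = kg per 1000 ft² of product A and product B:
P₂O₅: 0.24·a + 0.095·b = 1.38
K₂O: 0.15·a + 0.23·b = 2.27
Solving simultaneously: a = 2.48474, b = 8.24908.

2.485 kg product A, 8.249 kg product B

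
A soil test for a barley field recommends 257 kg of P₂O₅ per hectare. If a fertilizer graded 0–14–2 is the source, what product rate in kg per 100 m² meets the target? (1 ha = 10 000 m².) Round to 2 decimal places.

18.36 kg of product per hundred sq m

Product per hectare = 257 / 14% = 1835.71 kg.
Convert to per 100 m²: 1835.71 × 0.01 = 18.3571 kg.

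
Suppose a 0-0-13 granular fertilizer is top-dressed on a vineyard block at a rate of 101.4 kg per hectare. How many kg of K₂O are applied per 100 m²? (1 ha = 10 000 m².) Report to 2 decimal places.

K₂O per hectare = 101.4 × 13% = 13.182 kg.
Convert to per 100 m²: 13.182 × 0.01 = 0.13182 kg.

0.13 kg K₂O per hundred sq m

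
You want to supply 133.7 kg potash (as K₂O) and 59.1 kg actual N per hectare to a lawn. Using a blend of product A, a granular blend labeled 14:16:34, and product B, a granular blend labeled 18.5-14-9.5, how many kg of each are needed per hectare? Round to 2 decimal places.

385.48 kg product A, 27.74 kg product B

Let a = kg of product A, b = kg of product B (per hectare).
K₂O: 0.34·a + 0.095·b = 133.7
N: 0.14·a + 0.185·b = 59.1
Solving simultaneously: a = 385.484, b = 27.7419.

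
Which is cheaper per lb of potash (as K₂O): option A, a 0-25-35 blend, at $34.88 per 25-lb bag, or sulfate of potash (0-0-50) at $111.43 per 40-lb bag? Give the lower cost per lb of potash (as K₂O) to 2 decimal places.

option A: K₂O per bag = 25 × 35% = 8.75 lb; cost = 34.88 / 8.75 = $3.9863/lb K₂O.
sulfate of potash: K₂O per bag = 40 × 50% = 20 lb; cost = 111.43 / 20 = $5.5715/lb K₂O.
option A is cheaper.

$3.99 per lb K₂O (option A)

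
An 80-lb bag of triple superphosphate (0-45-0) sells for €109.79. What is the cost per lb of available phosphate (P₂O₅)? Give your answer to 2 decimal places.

P₂O₅ in bag = 80 × 45% = 36 lb.
Cost per lb P₂O₅ = €109.79 / 36 = €3.0497.

€3.05 per lb P₂O₅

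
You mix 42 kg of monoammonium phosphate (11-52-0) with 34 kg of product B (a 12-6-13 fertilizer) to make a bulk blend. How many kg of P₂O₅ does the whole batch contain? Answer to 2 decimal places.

23.88 kg P₂O₅

P₂O₅ mass = 52%×42 + 6%×34 = 23.88 kg.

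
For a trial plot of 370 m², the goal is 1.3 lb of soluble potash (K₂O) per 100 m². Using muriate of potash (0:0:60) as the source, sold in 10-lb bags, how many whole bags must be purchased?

1 bags

Product per 100 m² = 1.3 / 60% = 2.16667 lb.
Total product = 2.16667 × 370 / 100 = 8.01667 lb.
Bags = ⌈8.01667 / 10⌉ = 1.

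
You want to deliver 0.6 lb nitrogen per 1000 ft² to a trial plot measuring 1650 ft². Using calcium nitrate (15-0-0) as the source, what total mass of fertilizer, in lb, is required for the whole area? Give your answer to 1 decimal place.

Product per 1000 ft² = 0.6 / 15% = 4 lb.
Total product = 4 × 1650 / 1000 = 6.6 lb.

6.6 lb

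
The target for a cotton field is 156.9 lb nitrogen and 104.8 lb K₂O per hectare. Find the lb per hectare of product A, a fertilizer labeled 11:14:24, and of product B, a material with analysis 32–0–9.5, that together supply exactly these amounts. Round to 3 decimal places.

Per-hectare balance (a = product A, b = product B):
N: 0.11·a + 0.32·b = 156.9
K₂O: 0.24·a + 0.095·b = 104.8
Eliminate a: (row1) − 0.11/0.24·(row2) → 0.276458·b = 108.867, so b = 393.7905.
Back-substitute: a = (156.9 − 0.32·393.7905) / 0.11 = 280.7913.

280.791 lb product A, 393.791 lb product B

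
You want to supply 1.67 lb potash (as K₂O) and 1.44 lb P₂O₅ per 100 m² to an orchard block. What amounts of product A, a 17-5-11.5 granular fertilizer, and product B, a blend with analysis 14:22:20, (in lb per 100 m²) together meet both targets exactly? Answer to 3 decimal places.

5.190 lb product A, 5.366 lb product B

Let a = lb of product A, b = lb of product B (per 100 m²).
K₂O: 0.115·a + 0.2·b = 1.67
P₂O₅: 0.05·a + 0.22·b = 1.44
Solving simultaneously: a = 5.18954, b = 5.36601.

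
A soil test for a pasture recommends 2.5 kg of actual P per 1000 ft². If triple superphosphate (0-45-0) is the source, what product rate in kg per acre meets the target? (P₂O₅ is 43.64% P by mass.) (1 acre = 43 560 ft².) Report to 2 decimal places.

554.54 kg of product per acre

As P₂O₅: 2.5 / 0.4364 = 5.72869 kg per 1000 ft².
Product per 1000 ft² = 5.72869 / 45% = 12.7304 kg.
Convert to per acre: 12.7304 × 43.56 = 554.537 kg.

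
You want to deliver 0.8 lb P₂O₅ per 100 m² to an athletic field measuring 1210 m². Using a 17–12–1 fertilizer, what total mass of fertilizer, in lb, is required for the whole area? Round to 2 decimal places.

80.67 lb

Product per 100 m² = 0.8 / 12% = 6.66667 lb.
Total product = 6.66667 × 1210 / 100 = 80.6667 lb.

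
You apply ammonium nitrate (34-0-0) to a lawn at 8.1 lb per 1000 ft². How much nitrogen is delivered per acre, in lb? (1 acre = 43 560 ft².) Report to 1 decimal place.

nitrogen per 1000 ft² = 8.1 × 34% = 2.754 lb.
Convert to per acre: 2.754 × 43.56 = 119.964 lb.

120.0 lb N per acre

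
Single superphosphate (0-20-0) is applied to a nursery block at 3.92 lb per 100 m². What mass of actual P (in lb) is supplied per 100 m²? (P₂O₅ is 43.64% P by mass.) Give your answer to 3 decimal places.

0.342 lb P per hundred sq m

P₂O₅ per 100 m² = 3.92 × 20% = 0.784 lb.
Elemental P = 0.784 × 0.4364 = 0.342138 lb per 100 m².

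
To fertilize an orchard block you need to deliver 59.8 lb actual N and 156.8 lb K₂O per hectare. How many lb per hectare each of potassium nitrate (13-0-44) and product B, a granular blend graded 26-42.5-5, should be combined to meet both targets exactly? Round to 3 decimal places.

With a, b = lb per hectare of potassium nitrate and product B:
N: 0.13·a + 0.26·b = 59.8
K₂O: 0.44·a + 0.05·b = 156.8
Solving simultaneously: a = 350.12048, b = 54.9398.

350.120 lb potassium nitrate, 54.940 lb product B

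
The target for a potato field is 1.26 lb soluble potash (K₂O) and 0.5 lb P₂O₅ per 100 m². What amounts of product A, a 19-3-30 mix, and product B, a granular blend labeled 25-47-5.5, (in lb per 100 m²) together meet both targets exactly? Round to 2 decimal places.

Let a = lb of product A, b = lb of product B (per 100 m²).
K₂O: 0.3·a + 0.055·b = 1.26
P₂O₅: 0.03·a + 0.47·b = 0.5
Eliminate b: (row1) − 0.055/0.47·(row2) → 0.296489·a = 1.20149, so a = 4.05239.
Then b = (0.5 − 0.03·4.05239) / 0.47 = 0.805167.

4.05 lb product A, 0.81 lb product B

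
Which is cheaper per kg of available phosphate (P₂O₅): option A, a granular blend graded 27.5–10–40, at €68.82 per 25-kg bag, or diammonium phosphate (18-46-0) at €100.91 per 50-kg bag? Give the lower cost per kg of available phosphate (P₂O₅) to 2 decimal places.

option A: P₂O₅ per bag = 25 × 10% = 2.5 kg; cost = 68.82 / 2.5 = €27.5280/kg P₂O₅.
diammonium phosphate: P₂O₅ per bag = 50 × 46% = 23 kg; cost = 100.91 / 23 = €4.3874/kg P₂O₅.
diammonium phosphate is cheaper.

€4.39 per kg P₂O₅ (diammonium phosphate)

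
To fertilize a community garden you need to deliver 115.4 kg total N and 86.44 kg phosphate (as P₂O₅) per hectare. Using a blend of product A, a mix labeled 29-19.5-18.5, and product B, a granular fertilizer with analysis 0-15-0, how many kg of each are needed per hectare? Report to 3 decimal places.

397.931 kg product A, 58.956 kg product B

Per-hectare balance (a = product A, b = product B):
N: 0.29·a + 0·b = 115.4
P₂O₅: 0.195·a + 0.15·b = 86.44
Eliminate a: (row1) − 0.29/0.195·(row2) → -0.223077·b = -13.1518, so b = 58.9563.
Back-substitute: a = (115.4 − 0·58.9563) / 0.29 = 397.93103.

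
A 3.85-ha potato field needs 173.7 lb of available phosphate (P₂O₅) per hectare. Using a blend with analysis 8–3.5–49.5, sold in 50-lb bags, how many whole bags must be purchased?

Product per hectare = 173.7 / 3.5% = 4962.86 lb.
Total product = 4962.86 × 3.85 = 19107 lb.
Bags = ⌈19107 / 50⌉ = 383.

383 bags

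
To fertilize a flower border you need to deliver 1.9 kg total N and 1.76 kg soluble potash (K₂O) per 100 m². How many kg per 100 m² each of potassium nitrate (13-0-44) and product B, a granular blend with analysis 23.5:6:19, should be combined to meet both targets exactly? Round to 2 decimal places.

0.67 kg potassium nitrate, 7.72 kg product B

Per-100 m² balance (a = potassium nitrate, b = product B):
N: 0.13·a + 0.235·b = 1.9
K₂O: 0.44·a + 0.19·b = 1.76
Solving simultaneously: a = 0.668361, b = 7.71537.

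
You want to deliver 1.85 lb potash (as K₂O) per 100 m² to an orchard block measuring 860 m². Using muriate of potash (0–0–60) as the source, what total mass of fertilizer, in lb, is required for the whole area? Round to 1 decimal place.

Product per 100 m² = 1.85 / 60% = 3.08333 lb.
Total product = 3.08333 × 860 / 100 = 26.5167 lb.

26.5 lb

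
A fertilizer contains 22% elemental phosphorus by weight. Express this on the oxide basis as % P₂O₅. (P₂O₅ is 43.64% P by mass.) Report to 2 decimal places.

%P₂O₅ = 22 / 0.4364 = 50.4125%.

50.41% P₂O₅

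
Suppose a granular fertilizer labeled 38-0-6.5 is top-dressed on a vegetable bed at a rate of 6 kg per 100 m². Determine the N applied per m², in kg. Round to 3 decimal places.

nitrogen per 100 m² = 6 × 38% = 2.28 kg.
Convert to per m²: 2.28 × 0.01 = 0.0228 kg.

0.023 kg N per sq m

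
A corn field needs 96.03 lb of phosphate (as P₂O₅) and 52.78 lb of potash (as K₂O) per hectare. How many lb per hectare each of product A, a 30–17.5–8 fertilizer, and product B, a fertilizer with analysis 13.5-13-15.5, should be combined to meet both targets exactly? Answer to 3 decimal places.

Per-hectare balance (a = product A, b = product B):
P₂O₅: 0.175·a + 0.13·b = 96.03
K₂O: 0.08·a + 0.155·b = 52.78
From row1: a = (96.03 − 0.13·b) / 0.175.
Into row2: 0.08·(96.03 − 0.13·b)/0.175 + 0.155·b = 52.78 → b = 92.9208, a = 479.71599.

479.716 lb product A, 92.921 lb product B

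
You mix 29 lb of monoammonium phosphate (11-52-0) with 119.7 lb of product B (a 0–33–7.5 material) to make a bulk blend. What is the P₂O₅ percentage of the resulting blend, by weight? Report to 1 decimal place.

36.7% P₂O₅

Total mass = 29 + 119.7 = 148.7 lb.
P₂O₅ mass = 52%×29 + 33%×119.7 = 54.581 lb.
% P₂O₅ = 54.581 / 148.7 = 36.7054%.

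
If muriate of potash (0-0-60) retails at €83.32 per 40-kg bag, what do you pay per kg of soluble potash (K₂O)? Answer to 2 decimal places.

K₂O in bag = 40 × 60% = 24 kg.
Cost per kg K₂O = €83.32 / 24 = €3.4717.

€3.47 per kg K₂O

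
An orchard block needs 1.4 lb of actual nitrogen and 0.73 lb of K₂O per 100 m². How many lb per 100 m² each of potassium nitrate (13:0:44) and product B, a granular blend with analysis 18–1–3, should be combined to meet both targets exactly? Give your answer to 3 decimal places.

1.187 lb potassium nitrate, 6.920 lb product B

With a, b = lb per 100 m² of potassium nitrate and product B:
N: 0.13·a + 0.18·b = 1.4
K₂O: 0.44·a + 0.03·b = 0.73
Eliminate a: (row1) − 0.13/0.44·(row2) → 0.171136·b = 1.18432, so b = 6.92032.
Back-substitute: a = (1.4 − 0.18·6.92032) / 0.13 = 1.18725.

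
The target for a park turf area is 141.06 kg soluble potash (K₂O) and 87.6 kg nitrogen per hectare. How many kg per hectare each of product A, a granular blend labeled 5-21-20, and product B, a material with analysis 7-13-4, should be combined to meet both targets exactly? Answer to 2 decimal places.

Per-hectare balance (a = product A, b = product B):
K₂O: 0.2·a + 0.04·b = 141.06
N: 0.05·a + 0.07·b = 87.6
Eliminate b: (row1) − 0.04/0.07·(row2) → 0.171429·a = 91.0029, so a = 530.85.
Then b = (87.6 − 0.05·530.85) / 0.07 = 872.25.

530.85 kg product A, 872.25 kg product B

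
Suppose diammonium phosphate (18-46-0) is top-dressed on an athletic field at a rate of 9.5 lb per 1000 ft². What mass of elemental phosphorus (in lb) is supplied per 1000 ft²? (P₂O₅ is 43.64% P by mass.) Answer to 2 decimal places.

P₂O₅ per 1000 ft² = 9.5 × 46% = 4.37 lb.
Elemental P = 4.37 × 0.4364 = 1.90707 lb per 1000 ft².

1.91 lb P per thousand sq ft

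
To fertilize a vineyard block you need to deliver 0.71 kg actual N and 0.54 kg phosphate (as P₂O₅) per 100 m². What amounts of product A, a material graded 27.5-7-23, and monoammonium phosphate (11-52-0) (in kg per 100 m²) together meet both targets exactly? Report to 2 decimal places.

2.29 kg product A, 0.73 kg monoammonium phosphate

Per-100 m² balance (a = product A, b = monoammonium phosphate):
N: 0.275·a + 0.11·b = 0.71
P₂O₅: 0.07·a + 0.52·b = 0.54
Solving simultaneously: a = 2.28973, b = 0.730229.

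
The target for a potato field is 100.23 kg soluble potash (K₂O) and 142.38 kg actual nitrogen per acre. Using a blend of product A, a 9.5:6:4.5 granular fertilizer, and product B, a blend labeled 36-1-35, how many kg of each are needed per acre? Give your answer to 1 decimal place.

806.5 kg product A, 182.7 kg product B

Let a = kg of product A, b = kg of product B (per acre).
K₂O: 0.045·a + 0.35·b = 100.23
N: 0.095·a + 0.36·b = 142.38
Solving simultaneously: a = 806.463, b = 182.683.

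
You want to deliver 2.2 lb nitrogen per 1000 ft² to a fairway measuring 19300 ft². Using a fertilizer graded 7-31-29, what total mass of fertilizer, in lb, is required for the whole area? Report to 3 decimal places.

606.571 lb

Product per 1000 ft² = 2.2 / 7% = 31.4286 lb.
Total product = 31.4286 × 19300 / 1000 = 606.5714 lb.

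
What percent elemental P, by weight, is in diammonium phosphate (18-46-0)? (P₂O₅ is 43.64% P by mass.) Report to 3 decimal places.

%P = 46 × 0.4364 = 20.0744%.

20.074% P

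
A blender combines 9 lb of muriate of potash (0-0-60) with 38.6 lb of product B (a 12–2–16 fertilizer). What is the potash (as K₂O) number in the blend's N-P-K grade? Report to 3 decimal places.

Total mass = 9 + 38.6 = 47.6 lb.
K₂O mass = 60%×9 + 16%×38.6 = 11.576 lb.
% K₂O = 11.576 / 47.6 = 24.3193%.

24.319% K₂O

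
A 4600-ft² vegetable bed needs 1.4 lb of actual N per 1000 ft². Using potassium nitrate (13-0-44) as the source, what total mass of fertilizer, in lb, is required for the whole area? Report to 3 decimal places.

Product per 1000 ft² = 1.4 / 13% = 10.7692 lb.
Total product = 10.7692 × 4600 / 1000 = 49.53846 lb.

49.538 lb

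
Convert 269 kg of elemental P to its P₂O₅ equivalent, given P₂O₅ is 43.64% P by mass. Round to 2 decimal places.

616.41 kg P₂O₅

P₂O₅ = 269 / 0.4364 = 616.407 kg.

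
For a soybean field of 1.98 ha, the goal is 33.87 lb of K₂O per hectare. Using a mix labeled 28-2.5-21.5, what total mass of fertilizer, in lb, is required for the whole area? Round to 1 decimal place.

Product per hectare = 33.87 / 21.5% = 157.535 lb.
Total product = 157.535 × 1.98 = 311.919 lb.

311.9 lb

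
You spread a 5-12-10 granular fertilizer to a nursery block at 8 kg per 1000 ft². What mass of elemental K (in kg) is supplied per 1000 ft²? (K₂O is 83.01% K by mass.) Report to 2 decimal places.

0.66 kg K per thousand sq ft

K₂O per 1000 ft² = 8 × 10% = 0.8 kg.
Elemental K = 0.8 × 0.8301 = 0.66408 kg per 1000 ft².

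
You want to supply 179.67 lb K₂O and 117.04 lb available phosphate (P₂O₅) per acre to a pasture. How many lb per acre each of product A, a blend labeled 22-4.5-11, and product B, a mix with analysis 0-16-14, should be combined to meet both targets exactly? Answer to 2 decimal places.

Per-acre balance (a = product A, b = product B):
K₂O: 0.11·a + 0.14·b = 179.67
P₂O₅: 0.045·a + 0.16·b = 117.04
From row1: a = (179.67 − 0.14·b) / 0.11.
Into row2: 0.045·(179.67 − 0.14·b)/0.11 + 0.16·b = 117.04 → b = 423.827, a = 1093.947.

1093.95 lb product A, 423.83 lb product B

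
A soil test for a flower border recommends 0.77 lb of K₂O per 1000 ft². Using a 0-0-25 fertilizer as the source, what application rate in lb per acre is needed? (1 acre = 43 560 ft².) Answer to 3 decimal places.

Product per 1000 ft² = 0.77 / 25% = 3.08 lb.
Convert to per acre: 3.08 × 43.56 = 134.1648 lb.

134.165 lb of product per acre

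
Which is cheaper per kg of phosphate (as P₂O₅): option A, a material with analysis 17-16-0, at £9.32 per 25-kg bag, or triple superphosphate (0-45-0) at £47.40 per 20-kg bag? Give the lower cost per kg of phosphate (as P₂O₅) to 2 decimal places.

£2.33 per kg P₂O₅ (option A)

option A: P₂O₅ per bag = 25 × 16% = 4 kg; cost = 9.32 / 4 = £2.3300/kg P₂O₅.
triple superphosphate: P₂O₅ per bag = 20 × 45% = 9 kg; cost = 47.40 / 9 = £5.2667/kg P₂O₅.
option A is cheaper.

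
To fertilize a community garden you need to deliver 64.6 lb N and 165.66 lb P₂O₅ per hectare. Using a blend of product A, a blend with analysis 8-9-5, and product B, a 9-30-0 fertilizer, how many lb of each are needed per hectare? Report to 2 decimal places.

Let a = lb of product A, b = lb of product B (per hectare).
N: 0.08·a + 0.09·b = 64.6
P₂O₅: 0.09·a + 0.3·b = 165.66
Solving simultaneously: a = 281.1698, b = 467.849.

281.17 lb product A, 467.85 lb product B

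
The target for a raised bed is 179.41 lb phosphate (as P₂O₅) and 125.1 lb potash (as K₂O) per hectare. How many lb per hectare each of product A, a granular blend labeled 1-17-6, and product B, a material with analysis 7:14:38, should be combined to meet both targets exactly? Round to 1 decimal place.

901.5 lb product A, 186.9 lb product B

With a, b = lb per hectare of product A and product B:
P₂O₅: 0.17·a + 0.14·b = 179.41
K₂O: 0.06·a + 0.38·b = 125.1
From row1: a = (179.41 − 0.14·b) / 0.17.
Into row2: 0.06·(179.41 − 0.14·b)/0.17 + 0.38·b = 125.1 → b = 186.875, a = 901.456.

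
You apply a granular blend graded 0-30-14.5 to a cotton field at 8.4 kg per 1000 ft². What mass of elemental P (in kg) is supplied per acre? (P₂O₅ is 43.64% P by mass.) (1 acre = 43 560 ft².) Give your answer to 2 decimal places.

47.90 kg P per acre

P₂O₅ per 1000 ft² = 8.4 × 30% = 2.52 kg.
Elemental P = 2.52 × 0.4364 = 1.09973 kg per 1000 ft².
Convert to per acre: 1.09973 × 43.56 = 47.9042 kg.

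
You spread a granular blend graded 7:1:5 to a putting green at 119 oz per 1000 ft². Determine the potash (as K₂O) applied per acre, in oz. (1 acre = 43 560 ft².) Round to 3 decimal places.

259.182 oz K₂O per acre

K₂O per 1000 ft² = 119 × 5% = 5.95 oz.
Convert to per acre: 5.95 × 43.56 = 259.182 oz.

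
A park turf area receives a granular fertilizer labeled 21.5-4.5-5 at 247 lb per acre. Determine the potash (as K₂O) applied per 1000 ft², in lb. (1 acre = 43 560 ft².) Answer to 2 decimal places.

K₂O per acre = 247 × 5% = 12.35 lb.
Convert to per 1000 ft²: 12.35 × 0.0229568 = 0.283517 lb.

0.28 lb K₂O per thousand sq ft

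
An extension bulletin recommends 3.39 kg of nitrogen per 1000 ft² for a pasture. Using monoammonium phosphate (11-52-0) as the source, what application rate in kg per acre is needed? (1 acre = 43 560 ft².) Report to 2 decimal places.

1342.44 kg of product per acre

Product per 1000 ft² = 3.39 / 11% = 30.8182 kg.
Convert to per acre: 30.8182 × 43.56 = 1342.44 kg.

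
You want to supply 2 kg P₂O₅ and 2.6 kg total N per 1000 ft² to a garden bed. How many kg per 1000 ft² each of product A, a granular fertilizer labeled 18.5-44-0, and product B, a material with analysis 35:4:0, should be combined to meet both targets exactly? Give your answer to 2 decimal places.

Let a = kg of product A, b = kg of product B (per 1000 ft²).
P₂O₅: 0.44·a + 0.04·b = 2
N: 0.185·a + 0.35·b = 2.6
Eliminate b: (row1) − 0.04/0.35·(row2) → 0.418857·a = 1.70286, so a = 4.06548.
Then b = (2.6 − 0.185·4.06548) / 0.35 = 5.27967.

4.07 kg product A, 5.28 kg product B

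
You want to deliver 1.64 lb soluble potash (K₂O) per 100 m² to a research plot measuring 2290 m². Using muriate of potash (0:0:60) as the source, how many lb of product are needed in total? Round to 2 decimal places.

62.59 lb

Product per 100 m² = 1.64 / 60% = 2.73333 lb.
Total product = 2.73333 × 2290 / 100 = 62.5933 lb.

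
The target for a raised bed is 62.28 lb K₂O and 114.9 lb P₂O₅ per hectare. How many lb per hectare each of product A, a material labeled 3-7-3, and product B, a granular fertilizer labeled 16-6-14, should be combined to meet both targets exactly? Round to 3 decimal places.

1543.650 lb product A, 114.075 lb product B

Per-hectare balance (a = product A, b = product B):
K₂O: 0.03·a + 0.14·b = 62.28
P₂O₅: 0.07·a + 0.06·b = 114.9
Eliminate a: (row1) − 0.03/0.07·(row2) → 0.114286·b = 13.0371, so b = 114.075.
Back-substitute: a = (62.28 − 0.14·114.075) / 0.03 = 1543.65.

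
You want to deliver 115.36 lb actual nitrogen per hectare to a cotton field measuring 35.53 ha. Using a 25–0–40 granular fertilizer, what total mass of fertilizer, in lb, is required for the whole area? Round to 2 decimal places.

Product per hectare = 115.36 / 25% = 461.44 lb.
Total product = 461.44 × 35.53 = 16394.963 lb.

16394.96 lb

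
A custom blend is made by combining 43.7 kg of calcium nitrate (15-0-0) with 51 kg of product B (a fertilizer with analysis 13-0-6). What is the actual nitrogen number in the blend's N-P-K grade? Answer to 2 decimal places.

Total mass = 43.7 + 51 = 94.7 kg.
N mass = 15%×43.7 + 13%×51 = 13.185 kg.
% N = 13.185 / 94.7 = 13.9229%.

13.92% N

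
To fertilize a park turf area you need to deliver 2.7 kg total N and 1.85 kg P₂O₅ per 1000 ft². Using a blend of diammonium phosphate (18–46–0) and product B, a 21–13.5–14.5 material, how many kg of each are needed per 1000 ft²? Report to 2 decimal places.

Per-1000 ft² balance (a = diammonium phosphate, b = product B):
N: 0.18·a + 0.21·b = 2.7
P₂O₅: 0.46·a + 0.135·b = 1.85
Solving simultaneously: a = 0.33195, b = 12.5726.

0.33 kg diammonium phosphate, 12.57 kg product B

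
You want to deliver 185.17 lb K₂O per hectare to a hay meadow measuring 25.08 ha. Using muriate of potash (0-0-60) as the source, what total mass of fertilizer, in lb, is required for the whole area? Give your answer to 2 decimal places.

7740.11 lb

Product per hectare = 185.17 / 60% = 308.617 lb.
Total product = 308.617 × 25.08 = 7740.106 lb.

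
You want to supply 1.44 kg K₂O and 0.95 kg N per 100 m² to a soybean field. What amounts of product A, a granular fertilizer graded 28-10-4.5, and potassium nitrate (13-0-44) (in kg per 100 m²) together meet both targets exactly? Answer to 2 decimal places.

With a, b = kg per 100 m² of product A and potassium nitrate:
K₂O: 0.045·a + 0.44·b = 1.44
N: 0.28·a + 0.13·b = 0.95
From row1: a = (1.44 − 0.44·b) / 0.045.
Into row2: 0.28·(1.44 − 0.44·b)/0.045 + 0.13·b = 0.95 → b = 3.07158, a = 1.96677.

1.97 kg product A, 3.07 kg potassium nitrate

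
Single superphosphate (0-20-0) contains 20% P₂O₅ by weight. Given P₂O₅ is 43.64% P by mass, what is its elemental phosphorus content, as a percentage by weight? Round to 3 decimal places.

8.728% P

%P = 20 × 0.4364 = 8.728%.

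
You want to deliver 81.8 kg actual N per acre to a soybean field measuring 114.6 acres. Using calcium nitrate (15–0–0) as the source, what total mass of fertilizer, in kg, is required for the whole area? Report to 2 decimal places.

62495.20 kg

Product per acre = 81.8 / 15% = 545.333 kg.
Total product = 545.333 × 114.6 = 62495.2 kg.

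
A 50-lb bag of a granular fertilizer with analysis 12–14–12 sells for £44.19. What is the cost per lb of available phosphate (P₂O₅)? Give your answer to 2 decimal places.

£6.31 per lb P₂O₅

P₂O₅ in bag = 50 × 14% = 7 lb.
Cost per lb P₂O₅ = £44.19 / 7 = £6.3129.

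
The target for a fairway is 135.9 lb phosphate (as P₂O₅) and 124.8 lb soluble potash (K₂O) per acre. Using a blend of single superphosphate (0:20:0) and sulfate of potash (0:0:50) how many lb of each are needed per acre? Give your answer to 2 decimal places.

679.50 lb single superphosphate, 249.60 lb sulfate of potash

With a, b = lb per acre of single superphosphate and sulfate of potash:
P₂O₅: 0.2·a + 0·b = 135.9
K₂O: 0·a + 0.5·b = 124.8
Solving simultaneously: a = 679.5, b = 249.6.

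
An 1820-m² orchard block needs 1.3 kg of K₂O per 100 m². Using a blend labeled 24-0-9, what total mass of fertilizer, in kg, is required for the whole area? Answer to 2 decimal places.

Product per 100 m² = 1.3 / 9% = 14.4444 kg.
Total product = 14.4444 × 1820 / 100 = 262.889 kg.

262.89 kg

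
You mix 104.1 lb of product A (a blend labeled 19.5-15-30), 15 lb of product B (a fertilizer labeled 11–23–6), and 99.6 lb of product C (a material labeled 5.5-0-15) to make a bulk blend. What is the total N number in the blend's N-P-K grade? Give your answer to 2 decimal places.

Total mass = 104.1 + 15 + 99.6 = 218.7 lb.
N mass = 19.5%×104.1 + 11%×15 + 5.5%×99.6 = 27.4275 lb.
% N = 27.4275 / 218.7 = 12.5412%.

12.54% N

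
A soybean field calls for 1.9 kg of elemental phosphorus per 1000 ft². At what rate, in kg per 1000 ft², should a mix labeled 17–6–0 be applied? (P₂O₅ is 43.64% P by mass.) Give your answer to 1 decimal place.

72.6 kg of product per thousand sq ft

As P₂O₅: 1.9 / 0.4364 = 4.3538 kg per 1000 ft².
Product per 1000 ft² = 4.3538 / 6% = 72.5634 kg.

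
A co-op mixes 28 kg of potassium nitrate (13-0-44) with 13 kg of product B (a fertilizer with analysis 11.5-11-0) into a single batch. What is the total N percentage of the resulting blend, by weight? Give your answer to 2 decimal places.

12.52% N

Total mass = 28 + 13 = 41 kg.
N mass = 13%×28 + 11.5%×13 = 5.135 kg.
% N = 5.135 / 41 = 12.5244%.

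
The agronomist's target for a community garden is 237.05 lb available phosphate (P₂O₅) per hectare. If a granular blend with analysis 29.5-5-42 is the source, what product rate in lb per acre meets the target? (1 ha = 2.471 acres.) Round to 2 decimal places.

1918.66 lb of product per acre

Product per hectare = 237.05 / 5% = 4741 lb.
Convert to per acre: 4741 × 0.404694 = 1918.656 lb.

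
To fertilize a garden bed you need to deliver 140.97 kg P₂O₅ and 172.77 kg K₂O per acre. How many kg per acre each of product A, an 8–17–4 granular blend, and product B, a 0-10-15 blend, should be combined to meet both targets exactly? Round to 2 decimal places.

Per-acre balance (a = product A, b = product B):
P₂O₅: 0.17·a + 0.1·b = 140.97
K₂O: 0.04·a + 0.15·b = 172.77
Eliminate b: (row1) − 0.1/0.15·(row2) → 0.143333·a = 25.79, so a = 179.9302.
Then b = (172.77 − 0.04·179.9302) / 0.15 = 1103.819.

179.93 kg product A, 1103.82 kg product B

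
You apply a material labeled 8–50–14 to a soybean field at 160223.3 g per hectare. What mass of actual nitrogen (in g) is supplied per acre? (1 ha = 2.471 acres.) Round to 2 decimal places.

nitrogen per hectare = 160223.3 × 8% = 12817.9 g.
Convert to per acre: 12817.9 × 0.404694 = 5187.318 g.

5187.32 g N per acre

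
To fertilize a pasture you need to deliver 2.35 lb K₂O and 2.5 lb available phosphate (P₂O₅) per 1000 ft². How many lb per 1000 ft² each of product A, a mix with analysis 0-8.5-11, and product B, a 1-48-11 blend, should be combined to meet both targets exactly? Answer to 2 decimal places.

19.63 lb product A, 1.73 lb product B

Let a = lb of product A, b = lb of product B (per 1000 ft²).
K₂O: 0.11·a + 0.11·b = 2.35
P₂O₅: 0.085·a + 0.48·b = 2.5
From row1: a = (2.35 − 0.11·b) / 0.11.
Into row2: 0.085·(2.35 − 0.11·b)/0.11 + 0.48·b = 2.5 → b = 1.73188, a = 19.6318.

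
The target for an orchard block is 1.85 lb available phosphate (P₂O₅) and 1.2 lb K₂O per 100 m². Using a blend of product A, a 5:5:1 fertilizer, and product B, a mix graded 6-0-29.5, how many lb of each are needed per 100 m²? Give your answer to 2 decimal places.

37.00 lb product A, 2.81 lb product B

Per-100 m² balance (a = product A, b = product B):
P₂O₅: 0.05·a + 0·b = 1.85
K₂O: 0.01·a + 0.295·b = 1.2
Eliminate b: (row1) − 0/0.295·(row2) → 0.05·a = 1.85, so a = 37.
Then b = (1.2 − 0.01·37) / 0.295 = 2.81356.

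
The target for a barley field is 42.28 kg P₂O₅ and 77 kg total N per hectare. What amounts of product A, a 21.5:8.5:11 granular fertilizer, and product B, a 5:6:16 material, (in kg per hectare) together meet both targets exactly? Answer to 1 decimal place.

289.7 kg product A, 294.2 kg product B

With a, b = kg per hectare of product A and product B:
P₂O₅: 0.085·a + 0.06·b = 42.28
N: 0.215·a + 0.05·b = 77
Eliminate b: (row1) − 0.06/0.05·(row2) → -0.173·a = -50.12, so a = 289.711.
Then b = (77 − 0.215·289.711) / 0.05 = 294.243.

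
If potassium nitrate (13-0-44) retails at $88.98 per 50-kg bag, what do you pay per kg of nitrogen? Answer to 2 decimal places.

$13.69 per kg N

N in bag = 50 × 13% = 6.5 kg.
Cost per kg N = $88.98 / 6.5 = $13.6892.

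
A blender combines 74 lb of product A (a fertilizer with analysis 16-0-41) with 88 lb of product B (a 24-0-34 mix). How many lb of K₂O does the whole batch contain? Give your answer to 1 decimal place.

K₂O mass = 41%×74 + 34%×88 = 60.26 lb.

60.3 lb K₂O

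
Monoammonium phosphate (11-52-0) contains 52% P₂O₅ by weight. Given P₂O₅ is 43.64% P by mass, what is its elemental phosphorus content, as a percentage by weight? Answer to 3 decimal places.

22.693% P

%P = 52 × 0.4364 = 22.6928%.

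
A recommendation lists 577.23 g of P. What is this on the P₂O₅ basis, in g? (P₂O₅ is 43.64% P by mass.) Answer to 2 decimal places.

1322.71 g P₂O₅

P₂O₅ = 577.23 / 0.4364 = 1322.709 g.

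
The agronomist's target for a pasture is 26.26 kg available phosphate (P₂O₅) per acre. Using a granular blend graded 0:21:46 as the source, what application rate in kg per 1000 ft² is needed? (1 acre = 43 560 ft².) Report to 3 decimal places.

2.871 kg of product per thousand sq ft

Product per acre = 26.26 / 21% = 125.048 kg.
Convert to per 1000 ft²: 125.048 × 0.0229568 = 2.8707 kg.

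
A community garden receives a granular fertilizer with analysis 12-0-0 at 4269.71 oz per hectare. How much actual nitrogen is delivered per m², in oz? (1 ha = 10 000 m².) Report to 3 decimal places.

nitrogen per hectare = 4269.71 × 12% = 512.365 oz.
Convert to per m²: 512.365 × 0.0001 = 0.0512365 oz.

0.051 oz N per sq m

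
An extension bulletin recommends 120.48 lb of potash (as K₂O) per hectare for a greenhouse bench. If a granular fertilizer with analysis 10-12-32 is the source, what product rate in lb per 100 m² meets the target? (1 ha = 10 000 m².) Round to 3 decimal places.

Product per hectare = 120.48 / 32% = 376.5 lb.
Convert to per 100 m²: 376.5 × 0.01 = 3.765 lb.

3.765 lb of product per hundred sq m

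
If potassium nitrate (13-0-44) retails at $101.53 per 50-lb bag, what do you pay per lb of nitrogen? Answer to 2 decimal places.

$15.62 per lb N

N in bag = 50 × 13% = 6.5 lb.
Cost per lb N = $101.53 / 6.5 = $15.6200.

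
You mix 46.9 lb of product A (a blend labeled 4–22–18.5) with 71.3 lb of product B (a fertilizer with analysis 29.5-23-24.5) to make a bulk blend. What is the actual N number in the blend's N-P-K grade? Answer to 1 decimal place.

Total mass = 46.9 + 71.3 = 118.2 lb.
N mass = 4%×46.9 + 29.5%×71.3 = 22.9095 lb.
% N = 22.9095 / 118.2 = 19.382%.

19.4% N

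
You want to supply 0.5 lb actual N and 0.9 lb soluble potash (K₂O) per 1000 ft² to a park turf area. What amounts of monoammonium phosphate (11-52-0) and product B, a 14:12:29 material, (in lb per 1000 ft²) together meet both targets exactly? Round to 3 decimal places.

0.596 lb monoammonium phosphate, 3.103 lb product B

Let a = lb of monoammonium phosphate, b = lb of product B (per 1000 ft²).
N: 0.11·a + 0.14·b = 0.5
K₂O: 0·a + 0.29·b = 0.9
Solving simultaneously: a = 0.595611, b = 3.10345.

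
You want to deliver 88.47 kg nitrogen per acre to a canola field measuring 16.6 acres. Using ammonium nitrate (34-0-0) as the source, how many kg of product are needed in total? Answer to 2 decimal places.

Product per acre = 88.47 / 34% = 260.206 kg.
Total product = 260.206 × 16.6 = 4319.418 kg.

4319.42 kg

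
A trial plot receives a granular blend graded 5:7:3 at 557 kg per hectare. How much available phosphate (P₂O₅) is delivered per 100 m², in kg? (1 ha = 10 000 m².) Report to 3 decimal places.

P₂O₅ per hectare = 557 × 7% = 38.99 kg.
Convert to per 100 m²: 38.99 × 0.01 = 0.3899 kg.

0.390 kg P₂O₅ per hundred sq m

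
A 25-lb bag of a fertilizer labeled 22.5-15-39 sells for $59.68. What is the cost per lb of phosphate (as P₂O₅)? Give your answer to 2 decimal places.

P₂O₅ in bag = 25 × 15% = 3.75 lb.
Cost per lb P₂O₅ = $59.68 / 3.75 = $15.9147.

$15.91 per lb P₂O₅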